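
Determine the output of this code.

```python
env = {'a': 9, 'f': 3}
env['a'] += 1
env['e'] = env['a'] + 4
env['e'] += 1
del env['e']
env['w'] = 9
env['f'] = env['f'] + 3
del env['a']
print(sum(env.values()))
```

15

env['a'] = 9+1 = 10 → {'a': 10, 'f': 3}
env['e'] = env['a']+4 = 14 → {'a': 10, 'f': 3, 'e': 14}
env['e'] = 14+1 = 15 → {'a': 10, 'f': 3, 'e': 15}
del 'e' → {'a': 10, 'f': 3}
env['w'] = 9 → {'a': 10, 'f': 3, 'w': 9}
env['f'] = env['f']+3 = 6 → {'a': 10, 'f': 6, 'w': 9}
del 'a' → {'f': 6, 'w': 9}
sum of values = 15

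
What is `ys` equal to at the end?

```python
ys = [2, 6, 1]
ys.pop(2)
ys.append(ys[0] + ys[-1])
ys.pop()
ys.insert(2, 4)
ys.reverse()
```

pop(2) removes 1 → [2, 6]
append ys[0]+ys[-1] = 2+6 = 8 → [2, 6, 8]
pop() removes 8 → [2, 6]
insert 4 at 2 → [2, 6, 4]
reverse → [4, 6, 2]

[4, 6, 2]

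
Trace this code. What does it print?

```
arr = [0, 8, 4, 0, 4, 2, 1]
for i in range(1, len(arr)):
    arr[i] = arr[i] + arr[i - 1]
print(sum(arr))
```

85

i=1: arr[1] = 8+0 = 8 → [0, 8, 4, 0, 4, 2, 1]
i=2: arr[2] = 4+8 = 12 → [0, 8, 12, 0, 4, 2, 1]
i=3: arr[3] = 0+12 = 12 → [0, 8, 12, 12, 4, 2, 1]
i=4: arr[4] = 4+12 = 16 → [0, 8, 12, 12, 16, 2, 1]
i=5: arr[5] = 2+16 = 18 → [0, 8, 12, 12, 16, 18, 1]
i=6: arr[6] = 1+18 = 19 → [0, 8, 12, 12, 16, 18, 19]
sum = 85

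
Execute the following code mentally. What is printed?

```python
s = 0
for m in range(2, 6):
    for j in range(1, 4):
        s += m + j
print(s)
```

66

m=2,j=1: s = 0+3 = 3
m=2,j=2: s = 3+4 = 7
m=2,j=3: s = 7+5 = 12
m=3,j=1: s = 12+4 = 16
m=3,j=2: s = 16+5 = 21
m=3,j=3: s = 21+6 = 27
m=4,j=1: s = 27+5 = 32
m=4,j=2: s = 32+6 = 38
m=4,j=3: s = 38+7 = 45
m=5,j=1: s = 45+6 = 51
m=5,j=2: s = 51+7 = 58
m=5,j=3: s = 58+8 = 66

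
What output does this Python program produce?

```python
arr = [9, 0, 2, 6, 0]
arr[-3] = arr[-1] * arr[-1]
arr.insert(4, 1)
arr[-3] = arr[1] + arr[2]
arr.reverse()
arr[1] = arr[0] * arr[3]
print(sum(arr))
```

9

arr[-3] = arr[-1]*arr[-1] = 0*0 = 0 → [9, 0, 0, 6, 0]
insert 1 at 4 → [9, 0, 0, 6, 1, 0]
arr[-3] = arr[1]+arr[2] = 0+0 = 0 → [9, 0, 0, 0, 1, 0]
reverse → [0, 1, 0, 0, 0, 9]
arr[1] = arr[0]*arr[3] = 0*0 = 0 → [0, 0, 0, 0, 0, 9]
sum = 9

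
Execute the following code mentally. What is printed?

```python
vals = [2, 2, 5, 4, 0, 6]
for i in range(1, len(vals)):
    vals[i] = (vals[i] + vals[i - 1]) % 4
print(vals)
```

i=1: vals[1] = (2+2)%4 = 0 → [2, 0, 5, 4, 0, 6]
i=2: vals[2] = (5+0)%4 = 1 → [2, 0, 1, 4, 0, 6]
i=3: vals[3] = (4+1)%4 = 1 → [2, 0, 1, 1, 0, 6]
i=4: vals[4] = (0+1)%4 = 1 → [2, 0, 1, 1, 1, 6]
i=5: vals[5] = (6+1)%4 = 3 → [2, 0, 1, 1, 1, 3]

[2, 0, 1, 1, 1, 3]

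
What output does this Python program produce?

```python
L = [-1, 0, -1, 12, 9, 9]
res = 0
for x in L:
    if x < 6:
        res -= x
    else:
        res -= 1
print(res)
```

x=-1: <6, res = 0-(-1) = 1
x=0: <6, res = 1-0 = 1
x=-1: <6, res = 1-(-1) = 2
x=12: not <6, res = 2-1 = 1
x=9: not <6, res = 1-1 = 0
x=9: not <6, res = 0-1 = -1

-1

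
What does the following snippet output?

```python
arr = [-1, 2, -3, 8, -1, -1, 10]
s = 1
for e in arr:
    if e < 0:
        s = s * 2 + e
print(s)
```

-7

e=-1: <0, s = 1*2+(-1) = 1
e=2: not <0
e=-3: <0, s = 1*2+(-3) = -1
e=8: not <0
e=-1: <0, s = (-1)*2+(-1) = -3
e=-1: <0, s = (-3)*2+(-1) = -7
e=10: not <0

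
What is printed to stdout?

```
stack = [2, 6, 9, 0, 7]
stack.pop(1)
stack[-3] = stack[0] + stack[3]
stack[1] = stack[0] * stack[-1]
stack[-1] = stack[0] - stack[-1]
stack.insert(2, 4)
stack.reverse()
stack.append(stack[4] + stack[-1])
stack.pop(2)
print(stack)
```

pop(1) removes 6 → [2, 9, 0, 7]
stack[-3] = stack[0]+stack[3] = 2+7 = 9 → [2, 9, 0, 7]
stack[1] = stack[0]*stack[-1] = 2*7 = 14 → [2, 14, 0, 7]
stack[-1] = stack[0]-stack[-1] = 2-7 = -5 → [2, 14, 0, -5]
insert 4 at 2 → [2, 14, 4, 0, -5]
reverse → [-5, 0, 4, 14, 2]
append stack[4]+stack[-1] = 2+2 = 4 → [-5, 0, 4, 14, 2, 4]
pop(2) removes 4 → [-5, 0, 14, 2, 4]

[-5, 0, 14, 2, 4]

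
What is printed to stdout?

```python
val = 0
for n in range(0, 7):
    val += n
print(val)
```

n=0: val = 0+0 = 0
n=1: val = 0+1 = 1
n=2: val = 1+2 = 3
n=3: val = 3+3 = 6
n=4: val = 6+4 = 10
n=5: val = 10+5 = 15
n=6: val = 15+6 = 21

21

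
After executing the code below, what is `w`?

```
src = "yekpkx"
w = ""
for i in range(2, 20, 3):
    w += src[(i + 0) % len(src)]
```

'kxkxkx'

i=2: add src[2]='k' → 'k'
i=5: add src[5]='x' → 'kx'
i=8: add src[2]='k' → 'kxk'
i=11: add src[5]='x' → 'kxkx'
i=14: add src[2]='k' → 'kxkxk'
i=17: add src[5]='x' → 'kxkxkx'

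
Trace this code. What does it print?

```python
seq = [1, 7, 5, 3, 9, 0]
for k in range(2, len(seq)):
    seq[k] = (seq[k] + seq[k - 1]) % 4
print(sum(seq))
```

k=2: seq[2] = (5+7)%4 = 0 → [1, 7, 0, 3, 9, 0]
k=3: seq[3] = (3+0)%4 = 3 → [1, 7, 0, 3, 9, 0]
k=4: seq[4] = (9+3)%4 = 0 → [1, 7, 0, 3, 0, 0]
k=5: seq[5] = (0+0)%4 = 0 → [1, 7, 0, 3, 0, 0]
sum = 11

11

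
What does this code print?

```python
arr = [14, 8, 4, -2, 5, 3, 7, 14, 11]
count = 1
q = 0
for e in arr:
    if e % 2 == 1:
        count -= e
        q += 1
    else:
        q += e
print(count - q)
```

e=14: not odd; q=14
e=8: not odd; q=22
e=4: not odd; q=26
e=-2: not odd; q=24
e=5: odd, count = 1-5 = -4; q=25
e=3: odd, count = (-4)-3 = -7; q=26
e=7: odd, count = (-7)-7 = -14; q=27
e=14: not odd; q=41
e=11: odd, count = (-14)-11 = -25; q=42
count-q = (-25)-42 = -67

-67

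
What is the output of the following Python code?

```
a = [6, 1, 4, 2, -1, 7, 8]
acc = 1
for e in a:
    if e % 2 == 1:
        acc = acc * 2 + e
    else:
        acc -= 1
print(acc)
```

e=6: not odd, acc = 1-1 = 0
e=1: odd, acc = 0*2+1 = 1
e=4: not odd, acc = 1-1 = 0
e=2: not odd, acc = 0-1 = -1
e=-1: odd, acc = (-1)*2+(-1) = -3
e=7: odd, acc = (-3)*2+7 = 1
e=8: not odd, acc = 1-1 = 0

0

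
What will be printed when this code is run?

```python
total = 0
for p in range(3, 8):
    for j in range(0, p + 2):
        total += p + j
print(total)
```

295

p=3,j=0: total = 0+3 = 3
p=3,j=1: total = 3+4 = 7
p=3,j=2: total = 7+5 = 12
p=3,j=3: total = 12+6 = 18
p=3,j=4: total = 18+7 = 25
p=4,j=0: total = 25+4 = 29
p=4,j=1: total = 29+5 = 34
p=4,j=2: total = 34+6 = 40
p=4,j=3: total = 40+7 = 47
p=4,j=4: total = 47+8 = 55
p=4,j=5: total = 55+9 = 64
p=5,j=0: total = 64+5 = 69
p=5,j=1: total = 69+6 = 75
p=5,j=2: total = 75+7 = 82
p=5,j=3: total = 82+8 = 90
p=5,j=4: total = 90+9 = 99
p=5,j=5: total = 99+10 = 109
p=5,j=6: total = 109+11 = 120
p=6,j=0: total = 120+6 = 126
p=6,j=1: total = 126+7 = 133
p=6,j=2: total = 133+8 = 141
p=6,j=3: total = 141+9 = 150
p=6,j=4: total = 150+10 = 160
p=6,j=5: total = 160+11 = 171
p=6,j=6: total = 171+12 = 183
p=6,j=7: total = 183+13 = 196
p=7,j=0: total = 196+7 = 203
p=7,j=1: total = 203+8 = 211
p=7,j=2: total = 211+9 = 220
p=7,j=3: total = 220+10 = 230
p=7,j=4: total = 230+11 = 241
p=7,j=5: total = 241+12 = 253
p=7,j=6: total = 253+13 = 266
p=7,j=7: total = 266+14 = 280
p=7,j=8: total = 280+15 = 295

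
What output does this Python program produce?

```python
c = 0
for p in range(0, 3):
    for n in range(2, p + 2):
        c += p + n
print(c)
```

p=1,n=2: c = 0+3 = 3
p=2,n=2: c = 3+4 = 7
p=2,n=3: c = 7+5 = 12

12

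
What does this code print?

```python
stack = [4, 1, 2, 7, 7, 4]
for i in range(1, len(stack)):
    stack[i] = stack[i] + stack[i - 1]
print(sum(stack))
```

i=1: stack[1] = 1+4 = 5 → [4, 5, 2, 7, 7, 4]
i=2: stack[2] = 2+5 = 7 → [4, 5, 7, 7, 7, 4]
i=3: stack[3] = 7+7 = 14 → [4, 5, 7, 14, 7, 4]
i=4: stack[4] = 7+14 = 21 → [4, 5, 7, 14, 21, 4]
i=5: stack[5] = 4+21 = 25 → [4, 5, 7, 14, 21, 25]
sum = 76

76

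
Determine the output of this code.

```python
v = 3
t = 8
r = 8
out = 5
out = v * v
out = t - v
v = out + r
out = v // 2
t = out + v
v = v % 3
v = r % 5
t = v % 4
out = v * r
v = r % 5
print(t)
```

out = 3*3 = 9
out = 8-3 = 5
v = 5+8 = 13
out = 13//2 = 6
t = 6+13 = 19
v = 13%3 = 1
v = 8%5 = 3
t = 3%4 = 3
out = 3*8 = 24
v = 8%5 = 3

3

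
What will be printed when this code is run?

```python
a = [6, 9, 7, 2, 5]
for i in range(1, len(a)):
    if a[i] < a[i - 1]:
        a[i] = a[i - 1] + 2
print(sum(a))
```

54

i=1: 9>=6, unchanged → [6, 9, 7, 2, 5]
i=2: 7<9, a[2] = 9+2 = 11 → [6, 9, 11, 2, 5]
i=3: 2<11, a[3] = 11+2 = 13 → [6, 9, 11, 13, 5]
i=4: 5<13, a[4] = 13+2 = 15 → [6, 9, 11, 13, 15]
sum = 54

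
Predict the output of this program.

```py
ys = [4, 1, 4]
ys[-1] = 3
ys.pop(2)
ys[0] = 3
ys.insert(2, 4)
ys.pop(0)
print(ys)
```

ys[-1] = 3 → [4, 1, 3]
pop(2) removes 3 → [4, 1]
ys[0] = 3 → [3, 1]
insert 4 at 2 → [3, 1, 4]
pop(0) removes 3 → [1, 4]

[1, 4]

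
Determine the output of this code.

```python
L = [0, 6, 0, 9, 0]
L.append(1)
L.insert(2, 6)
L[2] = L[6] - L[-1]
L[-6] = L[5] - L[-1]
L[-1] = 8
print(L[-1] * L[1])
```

append 1 → [0, 6, 0, 9, 0, 1]
insert 6 at 2 → [0, 6, 6, 0, 9, 0, 1]
L[2] = L[6]-L[-1] = 1-1 = 0 → [0, 6, 0, 0, 9, 0, 1]
L[-6] = L[5]-L[-1] = 0-1 = -1 → [0, -1, 0, 0, 9, 0, 1]
L[-1] = 8 → [0, -1, 0, 0, 9, 0, 8]
L[-1]*L[1] = 8*(-1) = -8

-8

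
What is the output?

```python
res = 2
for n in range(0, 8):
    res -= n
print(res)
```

-26

n=0: res = 2-0 = 2
n=1: res = 2-1 = 1
n=2: res = 1-2 = -1
n=3: res = (-1)-3 = -4
n=4: res = (-4)-4 = -8
n=5: res = (-8)-5 = -13
n=6: res = (-13)-6 = -19
n=7: res = (-19)-7 = -26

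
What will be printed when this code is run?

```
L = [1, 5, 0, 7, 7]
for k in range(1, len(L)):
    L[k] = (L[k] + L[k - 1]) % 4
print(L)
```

[1, 2, 2, 1, 0]

k=1: L[1] = (5+1)%4 = 2 → [1, 2, 0, 7, 7]
k=2: L[2] = (0+2)%4 = 2 → [1, 2, 2, 7, 7]
k=3: L[3] = (7+2)%4 = 1 → [1, 2, 2, 1, 7]
k=4: L[4] = (7+1)%4 = 0 → [1, 2, 2, 1, 0]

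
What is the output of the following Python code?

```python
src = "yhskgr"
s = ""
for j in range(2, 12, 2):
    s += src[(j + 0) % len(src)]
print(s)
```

sgysg

j=2: add src[2]='s' → 's'
j=4: add src[4]='g' → 'sg'
j=6: add src[0]='y' → 'sgy'
j=8: add src[2]='s' → 'sgys'
j=10: add src[4]='g' → 'sgysg'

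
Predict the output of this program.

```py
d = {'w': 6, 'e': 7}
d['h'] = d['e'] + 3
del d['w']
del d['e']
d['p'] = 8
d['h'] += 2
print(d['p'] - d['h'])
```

d['h'] = d['e']+3 = 10 → {'w': 6, 'e': 7, 'h': 10}
del 'w' → {'e': 7, 'h': 10}
del 'e' → {'h': 10}
d['p'] = 8 → {'h': 10, 'p': 8}
d['h'] = 10+2 = 12 → {'h': 12, 'p': 8}
d['p']-d['h'] = 8-12 = -4

-4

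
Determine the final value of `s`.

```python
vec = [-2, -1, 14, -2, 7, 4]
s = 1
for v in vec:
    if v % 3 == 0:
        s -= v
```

v=-2: not %3==0
v=-1: not %3==0
v=14: not %3==0
v=-2: not %3==0
v=7: not %3==0
v=4: not %3==0

1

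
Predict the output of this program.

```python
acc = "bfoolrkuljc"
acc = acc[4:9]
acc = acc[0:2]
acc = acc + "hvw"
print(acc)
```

slice [4:9] → 'lrkul'
slice [0:2] → 'lr'
+ 'hvw' → 'lrhvw'

lrhvw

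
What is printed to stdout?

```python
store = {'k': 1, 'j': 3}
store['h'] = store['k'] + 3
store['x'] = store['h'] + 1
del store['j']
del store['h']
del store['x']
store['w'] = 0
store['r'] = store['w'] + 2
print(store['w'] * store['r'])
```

store['h'] = store['k']+3 = 4 → {'k': 1, 'j': 3, 'h': 4}
store['x'] = store['h']+1 = 5 → {'k': 1, 'j': 3, 'h': 4, 'x': 5}
del 'j' → {'k': 1, 'h': 4, 'x': 5}
del 'h' → {'k': 1, 'x': 5}
del 'x' → {'k': 1}
store['w'] = 0 → {'k': 1, 'w': 0}
store['r'] = store['w']+2 = 2 → {'k': 1, 'w': 0, 'r': 2}
store['w']*store['r'] = 0*2 = 0

0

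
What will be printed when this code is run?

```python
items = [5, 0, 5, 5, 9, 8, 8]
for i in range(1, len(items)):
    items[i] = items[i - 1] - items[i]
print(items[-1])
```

i=1: items[1] = 5-0 = 5 → [5, 5, 5, 5, 9, 8, 8]
i=2: items[2] = 5-5 = 0 → [5, 5, 0, 5, 9, 8, 8]
i=3: items[3] = 0-5 = -5 → [5, 5, 0, -5, 9, 8, 8]
i=4: items[4] = (-5)-9 = -14 → [5, 5, 0, -5, -14, 8, 8]
i=5: items[5] = (-14)-8 = -22 → [5, 5, 0, -5, -14, -22, 8]
i=6: items[6] = (-22)-8 = -30 → [5, 5, 0, -5, -14, -22, -30]

-30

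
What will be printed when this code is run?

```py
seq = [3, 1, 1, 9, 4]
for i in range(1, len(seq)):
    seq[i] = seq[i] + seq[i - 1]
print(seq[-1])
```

i=1: seq[1] = 1+3 = 4 → [3, 4, 1, 9, 4]
i=2: seq[2] = 1+4 = 5 → [3, 4, 5, 9, 4]
i=3: seq[3] = 9+5 = 14 → [3, 4, 5, 14, 4]
i=4: seq[4] = 4+14 = 18 → [3, 4, 5, 14, 18]

18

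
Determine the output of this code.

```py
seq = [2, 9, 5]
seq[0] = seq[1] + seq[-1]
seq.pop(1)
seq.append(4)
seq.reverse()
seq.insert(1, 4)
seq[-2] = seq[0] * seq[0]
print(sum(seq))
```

38

seq[0] = seq[1]+seq[-1] = 9+5 = 14 → [14, 9, 5]
pop(1) removes 9 → [14, 5]
append 4 → [14, 5, 4]
reverse → [4, 5, 14]
insert 4 at 1 → [4, 4, 5, 14]
seq[-2] = seq[0]*seq[0] = 4*4 = 16 → [4, 4, 16, 14]
sum = 38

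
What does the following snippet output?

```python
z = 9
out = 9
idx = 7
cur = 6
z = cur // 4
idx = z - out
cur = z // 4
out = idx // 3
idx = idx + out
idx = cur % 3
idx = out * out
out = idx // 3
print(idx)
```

z = 6//4 = 1
idx = 1-9 = -8
cur = 1//4 = 0
out = (-8)//3 = -3
idx = (-8)+(-3) = -11
idx = 0%3 = 0
idx = (-3)*(-3) = 9
out = 9//3 = 3

9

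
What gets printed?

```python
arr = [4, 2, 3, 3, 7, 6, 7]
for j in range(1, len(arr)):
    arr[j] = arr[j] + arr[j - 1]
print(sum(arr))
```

107

j=1: arr[1] = 2+4 = 6 → [4, 6, 3, 3, 7, 6, 7]
j=2: arr[2] = 3+6 = 9 → [4, 6, 9, 3, 7, 6, 7]
j=3: arr[3] = 3+9 = 12 → [4, 6, 9, 12, 7, 6, 7]
j=4: arr[4] = 7+12 = 19 → [4, 6, 9, 12, 19, 6, 7]
j=5: arr[5] = 6+19 = 25 → [4, 6, 9, 12, 19, 25, 7]
j=6: arr[6] = 7+25 = 32 → [4, 6, 9, 12, 19, 25, 32]
sum = 107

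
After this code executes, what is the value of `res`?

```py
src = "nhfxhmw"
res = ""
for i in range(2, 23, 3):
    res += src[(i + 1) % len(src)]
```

'xwfmhhn'

i=2: add src[3]='x' → 'x'
i=5: add src[6]='w' → 'xw'
i=8: add src[2]='f' → 'xwf'
i=11: add src[5]='m' → 'xwfm'
i=14: add src[1]='h' → 'xwfmh'
i=17: add src[4]='h' → 'xwfmhh'
i=20: add src[0]='n' → 'xwfmhhn'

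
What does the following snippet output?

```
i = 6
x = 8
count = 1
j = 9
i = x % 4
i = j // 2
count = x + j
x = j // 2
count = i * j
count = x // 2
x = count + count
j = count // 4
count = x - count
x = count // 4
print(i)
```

i = 8%4 = 0
i = 9//2 = 4
count = 8+9 = 17
x = 9//2 = 4
count = 4*9 = 36
count = 4//2 = 2
x = 2+2 = 4
j = 2//4 = 0
count = 4-2 = 2
x = 2//4 = 0

4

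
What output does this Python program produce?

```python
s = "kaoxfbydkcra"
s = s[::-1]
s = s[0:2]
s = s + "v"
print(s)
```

arv

reverse → 'arckdybfxoak'
slice [0:2] → 'ar'
+ 'v' → 'arv'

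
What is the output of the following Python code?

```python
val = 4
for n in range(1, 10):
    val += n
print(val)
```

49

n=1: val = 4+1 = 5
n=2: val = 5+2 = 7
n=3: val = 7+3 = 10
n=4: val = 10+4 = 14
n=5: val = 14+5 = 19
n=6: val = 19+6 = 25
n=7: val = 25+7 = 32
n=8: val = 32+8 = 40
n=9: val = 40+9 = 49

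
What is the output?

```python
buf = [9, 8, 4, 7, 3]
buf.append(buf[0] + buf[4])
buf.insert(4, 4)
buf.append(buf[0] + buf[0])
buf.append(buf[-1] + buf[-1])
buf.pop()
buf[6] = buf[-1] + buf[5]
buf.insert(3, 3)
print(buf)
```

[9, 8, 4, 3, 7, 4, 3, 21, 18]

append buf[0]+buf[4] = 9+3 = 12 → [9, 8, 4, 7, 3, 12]
insert 4 at 4 → [9, 8, 4, 7, 4, 3, 12]
append buf[0]+buf[0] = 9+9 = 18 → [9, 8, 4, 7, 4, 3, 12, 18]
append buf[-1]+buf[-1] = 18+18 = 36 → [9, 8, 4, 7, 4, 3, 12, 18, 36]
pop() removes 36 → [9, 8, 4, 7, 4, 3, 12, 18]
buf[6] = buf[-1]+buf[5] = 18+3 = 21 → [9, 8, 4, 7, 4, 3, 21, 18]
insert 3 at 3 → [9, 8, 4, 3, 7, 4, 3, 21, 18]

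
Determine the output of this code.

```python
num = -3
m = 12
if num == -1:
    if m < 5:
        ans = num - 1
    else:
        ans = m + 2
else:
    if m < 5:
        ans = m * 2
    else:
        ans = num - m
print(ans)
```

-15

num=-3, m=12
num == -1 is False; m < 5 is False
→ ans = num - m = -15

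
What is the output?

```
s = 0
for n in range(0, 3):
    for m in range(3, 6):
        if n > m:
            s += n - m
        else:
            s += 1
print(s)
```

n=0,m=3: not 0>3, s = 0+1 = 1
n=0,m=4: not 0>4, s = 1+1 = 2
n=0,m=5: not 0>5, s = 2+1 = 3
n=1,m=3: not 1>3, s = 3+1 = 4
n=1,m=4: not 1>4, s = 4+1 = 5
n=1,m=5: not 1>5, s = 5+1 = 6
n=2,m=3: not 2>3, s = 6+1 = 7
n=2,m=4: not 2>4, s = 7+1 = 8
n=2,m=5: not 2>5, s = 8+1 = 9

9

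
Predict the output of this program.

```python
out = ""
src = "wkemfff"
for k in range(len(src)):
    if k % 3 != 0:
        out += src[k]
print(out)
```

k=0: skip
k=1: add 'k' → 'k'
k=2: add 'e' → 'ke'
k=3: skip
k=4: add 'f' → 'kef'
k=5: add 'f' → 'keff'
k=6: skip

keff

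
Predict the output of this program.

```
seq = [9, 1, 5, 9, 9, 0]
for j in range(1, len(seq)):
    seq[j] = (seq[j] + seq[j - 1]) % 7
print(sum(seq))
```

26

j=1: seq[1] = (1+9)%7 = 3 → [9, 3, 5, 9, 9, 0]
j=2: seq[2] = (5+3)%7 = 1 → [9, 3, 1, 9, 9, 0]
j=3: seq[3] = (9+1)%7 = 3 → [9, 3, 1, 3, 9, 0]
j=4: seq[4] = (9+3)%7 = 5 → [9, 3, 1, 3, 5, 0]
j=5: seq[5] = (0+5)%7 = 5 → [9, 3, 1, 3, 5, 5]
sum = 26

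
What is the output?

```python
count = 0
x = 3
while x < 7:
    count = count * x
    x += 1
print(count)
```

0

x=3: count = 0*3 = 0
x=4: count = 0*4 = 0
x=5: count = 0*5 = 0
x=6: count = 0*6 = 0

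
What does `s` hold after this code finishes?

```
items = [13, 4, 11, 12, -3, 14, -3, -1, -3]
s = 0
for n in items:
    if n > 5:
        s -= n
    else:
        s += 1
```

n=13: >5, s = 0-13 = -13
n=4: not >5, s = (-13)+1 = -12
n=11: >5, s = (-12)-11 = -23
n=12: >5, s = (-23)-12 = -35
n=-3: not >5, s = (-35)+1 = -34
n=14: >5, s = (-34)-14 = -48
n=-3: not >5, s = (-48)+1 = -47
n=-1: not >5, s = (-47)+1 = -46
n=-3: not >5, s = (-46)+1 = -45

-45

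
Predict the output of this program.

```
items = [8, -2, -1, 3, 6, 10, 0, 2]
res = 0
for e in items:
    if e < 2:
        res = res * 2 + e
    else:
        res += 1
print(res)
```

5

e=8: not <2, res = 0+1 = 1
e=-2: <2, res = 1*2+(-2) = 0
e=-1: <2, res = 0*2+(-1) = -1
e=3: not <2, res = (-1)+1 = 0
e=6: not <2, res = 0+1 = 1
e=10: not <2, res = 1+1 = 2
e=0: <2, res = 2*2+0 = 4
e=2: not <2, res = 4+1 = 5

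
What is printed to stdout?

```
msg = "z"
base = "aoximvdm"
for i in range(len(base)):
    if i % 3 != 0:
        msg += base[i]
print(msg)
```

zoxmvm

i=0: skip
i=1: add 'o' → 'zo'
i=2: add 'x' → 'zox'
i=3: skip
i=4: add 'm' → 'zoxm'
i=5: add 'v' → 'zoxmv'
i=6: skip
i=7: add 'm' → 'zoxmvm'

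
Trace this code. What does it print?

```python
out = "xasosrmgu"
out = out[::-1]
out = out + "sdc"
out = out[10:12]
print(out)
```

dc

reverse → 'ugmrsosax'
+ 'sdc' → 'ugmrsosaxsdc'
slice [10:12] → 'dc'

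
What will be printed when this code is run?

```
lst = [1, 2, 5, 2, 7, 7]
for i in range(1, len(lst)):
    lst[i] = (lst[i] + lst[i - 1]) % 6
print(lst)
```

[1, 3, 2, 4, 5, 0]

i=1: lst[1] = (2+1)%6 = 3 → [1, 3, 5, 2, 7, 7]
i=2: lst[2] = (5+3)%6 = 2 → [1, 3, 2, 2, 7, 7]
i=3: lst[3] = (2+2)%6 = 4 → [1, 3, 2, 4, 7, 7]
i=4: lst[4] = (7+4)%6 = 5 → [1, 3, 2, 4, 5, 7]
i=5: lst[5] = (7+5)%6 = 0 → [1, 3, 2, 4, 5, 0]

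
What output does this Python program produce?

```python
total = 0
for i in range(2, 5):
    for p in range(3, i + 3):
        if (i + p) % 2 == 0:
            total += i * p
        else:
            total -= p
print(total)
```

i=2,p=3: odd sum, total = 0-3 = -3
i=2,p=4: even sum, total = (-3)+8 = 5
i=3,p=3: even sum, total = 5+9 = 14
i=3,p=4: odd sum, total = 14-4 = 10
i=3,p=5: even sum, total = 10+15 = 25
i=4,p=3: odd sum, total = 25-3 = 22
i=4,p=4: even sum, total = 22+16 = 38
i=4,p=5: odd sum, total = 38-5 = 33
i=4,p=6: even sum, total = 33+24 = 57

57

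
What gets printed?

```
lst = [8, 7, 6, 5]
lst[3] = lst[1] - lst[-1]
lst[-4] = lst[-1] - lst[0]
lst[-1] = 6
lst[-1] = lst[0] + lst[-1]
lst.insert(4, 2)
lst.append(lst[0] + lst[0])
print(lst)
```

lst[3] = lst[1]-lst[-1] = 7-5 = 2 → [8, 7, 6, 2]
lst[-4] = lst[-1]-lst[0] = 2-8 = -6 → [-6, 7, 6, 2]
lst[-1] = 6 → [-6, 7, 6, 6]
lst[-1] = lst[0]+lst[-1] = (-6)+6 = 0 → [-6, 7, 6, 0]
insert 2 at 4 → [-6, 7, 6, 0, 2]
append lst[0]+lst[0] = (-6)+(-6) = -12 → [-6, 7, 6, 0, 2, -12]

[-6, 7, 6, 0, 2, -12]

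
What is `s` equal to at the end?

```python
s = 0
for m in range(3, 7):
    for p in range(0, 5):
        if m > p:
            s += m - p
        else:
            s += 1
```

m=3,p=0: 3>0, s = 0+3 = 3
m=3,p=1: 3>1, s = 3+2 = 5
m=3,p=2: 3>2, s = 5+1 = 6
m=3,p=3: not 3>3, s = 6+1 = 7
m=3,p=4: not 3>4, s = 7+1 = 8
m=4,p=0: 4>0, s = 8+4 = 12
m=4,p=1: 4>1, s = 12+3 = 15
m=4,p=2: 4>2, s = 15+2 = 17
m=4,p=3: 4>3, s = 17+1 = 18
m=4,p=4: not 4>4, s = 18+1 = 19
m=5,p=0: 5>0, s = 19+5 = 24
m=5,p=1: 5>1, s = 24+4 = 28
m=5,p=2: 5>2, s = 28+3 = 31
m=5,p=3: 5>3, s = 31+2 = 33
m=5,p=4: 5>4, s = 33+1 = 34
m=6,p=0: 6>0, s = 34+6 = 40
m=6,p=1: 6>1, s = 40+5 = 45
m=6,p=2: 6>2, s = 45+4 = 49
m=6,p=3: 6>3, s = 49+3 = 52
m=6,p=4: 6>4, s = 52+2 = 54

54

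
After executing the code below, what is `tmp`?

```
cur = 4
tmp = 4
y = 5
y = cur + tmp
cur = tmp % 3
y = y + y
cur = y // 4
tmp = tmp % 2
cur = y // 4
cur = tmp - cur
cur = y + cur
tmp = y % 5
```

1

y = 4+4 = 8
cur = 4%3 = 1
y = 8+8 = 16
cur = 16//4 = 4
tmp = 4%2 = 0
cur = 16//4 = 4
cur = 0-4 = -4
cur = 16+(-4) = 12
tmp = 16%5 = 1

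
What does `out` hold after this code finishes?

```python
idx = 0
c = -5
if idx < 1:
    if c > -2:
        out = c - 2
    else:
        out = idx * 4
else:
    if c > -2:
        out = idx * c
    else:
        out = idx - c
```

0

idx=0, c=-5
idx < 1 is True; c > -2 is False
→ out = idx * 4 = 0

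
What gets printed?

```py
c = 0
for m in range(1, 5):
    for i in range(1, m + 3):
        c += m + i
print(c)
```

102

m=1,i=1: c = 0+2 = 2
m=1,i=2: c = 2+3 = 5
m=1,i=3: c = 5+4 = 9
m=2,i=1: c = 9+3 = 12
m=2,i=2: c = 12+4 = 16
m=2,i=3: c = 16+5 = 21
m=2,i=4: c = 21+6 = 27
m=3,i=1: c = 27+4 = 31
m=3,i=2: c = 31+5 = 36
m=3,i=3: c = 36+6 = 42
m=3,i=4: c = 42+7 = 49
m=3,i=5: c = 49+8 = 57
m=4,i=1: c = 57+5 = 62
m=4,i=2: c = 62+6 = 68
m=4,i=3: c = 68+7 = 75
m=4,i=4: c = 75+8 = 83
m=4,i=5: c = 83+9 = 92
m=4,i=6: c = 92+10 = 102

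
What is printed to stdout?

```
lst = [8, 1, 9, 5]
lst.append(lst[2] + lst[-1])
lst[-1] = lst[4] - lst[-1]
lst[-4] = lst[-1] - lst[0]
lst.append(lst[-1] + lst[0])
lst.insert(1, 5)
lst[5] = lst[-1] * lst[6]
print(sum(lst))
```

91

append lst[2]+lst[-1] = 9+5 = 14 → [8, 1, 9, 5, 14]
lst[-1] = lst[4]-lst[-1] = 14-14 = 0 → [8, 1, 9, 5, 0]
lst[-4] = lst[-1]-lst[0] = 0-8 = -8 → [8, -8, 9, 5, 0]
append lst[-1]+lst[0] = 0+8 = 8 → [8, -8, 9, 5, 0, 8]
insert 5 at 1 → [8, 5, -8, 9, 5, 0, 8]
lst[5] = lst[-1]*lst[6] = 8*8 = 64 → [8, 5, -8, 9, 5, 64, 8]
sum = 91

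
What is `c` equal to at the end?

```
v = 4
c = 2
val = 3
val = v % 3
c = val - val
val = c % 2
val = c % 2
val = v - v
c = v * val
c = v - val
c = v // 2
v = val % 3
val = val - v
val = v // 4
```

2

val = 4%3 = 1
c = 1-1 = 0
val = 0%2 = 0
val = 0%2 = 0
val = 4-4 = 0
c = 4*0 = 0
c = 4-0 = 4
c = 4//2 = 2
v = 0%3 = 0
val = 0-0 = 0
val = 0//4 = 0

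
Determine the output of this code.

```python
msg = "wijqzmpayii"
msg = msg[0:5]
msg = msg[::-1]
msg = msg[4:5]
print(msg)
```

slice [0:5] → 'wijqz'
reverse → 'zqjiw'
slice [4:5] → 'w'

w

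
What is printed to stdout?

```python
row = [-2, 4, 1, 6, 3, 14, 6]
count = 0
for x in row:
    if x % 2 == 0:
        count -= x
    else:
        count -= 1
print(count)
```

x=-2: even, count = 0-(-2) = 2
x=4: even, count = 2-4 = -2
x=1: not even, count = (-2)-1 = -3
x=6: even, count = (-3)-6 = -9
x=3: not even, count = (-9)-1 = -10
x=14: even, count = (-10)-14 = -24
x=6: even, count = (-24)-6 = -30

-30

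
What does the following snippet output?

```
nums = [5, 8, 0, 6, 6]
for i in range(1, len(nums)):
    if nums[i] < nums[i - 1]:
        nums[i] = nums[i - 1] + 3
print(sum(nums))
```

55

i=1: 8>=5, unchanged → [5, 8, 0, 6, 6]
i=2: 0<8, nums[2] = 8+3 = 11 → [5, 8, 11, 6, 6]
i=3: 6<11, nums[3] = 11+3 = 14 → [5, 8, 11, 14, 6]
i=4: 6<14, nums[4] = 14+3 = 17 → [5, 8, 11, 14, 17]
sum = 55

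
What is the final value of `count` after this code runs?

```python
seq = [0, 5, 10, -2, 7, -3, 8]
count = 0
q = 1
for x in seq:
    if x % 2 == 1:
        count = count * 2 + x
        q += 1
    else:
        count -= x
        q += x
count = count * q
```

x=0: not odd, count = 0-0 = 0; q=1
x=5: odd, count = 0*2+5 = 5; q=2
x=10: not odd, count = 5-10 = -5; q=12
x=-2: not odd, count = (-5)-(-2) = -3; q=10
x=7: odd, count = (-3)*2+7 = 1; q=11
x=-3: odd, count = 1*2+(-3) = -1; q=12
x=8: not odd, count = (-1)-8 = -9; q=20
count*q = (-9)*20 = -180

-180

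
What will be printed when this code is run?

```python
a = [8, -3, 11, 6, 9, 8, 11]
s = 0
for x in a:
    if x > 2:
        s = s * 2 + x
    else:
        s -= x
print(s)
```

x=8: >2, s = 0*2+8 = 8
x=-3: not >2, s = 8-(-3) = 11
x=11: >2, s = 11*2+11 = 33
x=6: >2, s = 33*2+6 = 72
x=9: >2, s = 72*2+9 = 153
x=8: >2, s = 153*2+8 = 314
x=11: >2, s = 314*2+11 = 639

639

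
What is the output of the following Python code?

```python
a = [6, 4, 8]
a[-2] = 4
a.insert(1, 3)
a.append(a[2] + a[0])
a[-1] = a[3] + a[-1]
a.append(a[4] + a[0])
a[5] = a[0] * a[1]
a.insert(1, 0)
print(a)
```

a[-2] = 4 → [6, 4, 8]
insert 3 at 1 → [6, 3, 4, 8]
append a[2]+a[0] = 4+6 = 10 → [6, 3, 4, 8, 10]
a[-1] = a[3]+a[-1] = 8+10 = 18 → [6, 3, 4, 8, 18]
append a[4]+a[0] = 18+6 = 24 → [6, 3, 4, 8, 18, 24]
a[5] = a[0]*a[1] = 6*3 = 18 → [6, 3, 4, 8, 18, 18]
insert 0 at 1 → [6, 0, 3, 4, 8, 18, 18]

[6, 0, 3, 4, 8, 18, 18]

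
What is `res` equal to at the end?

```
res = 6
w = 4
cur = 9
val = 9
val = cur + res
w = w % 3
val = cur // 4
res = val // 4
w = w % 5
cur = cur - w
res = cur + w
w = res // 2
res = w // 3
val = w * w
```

val = 9+6 = 15
w = 4%3 = 1
val = 9//4 = 2
res = 2//4 = 0
w = 1%5 = 1
cur = 9-1 = 8
res = 8+1 = 9
w = 9//2 = 4
res = 4//3 = 1
val = 4*4 = 16

1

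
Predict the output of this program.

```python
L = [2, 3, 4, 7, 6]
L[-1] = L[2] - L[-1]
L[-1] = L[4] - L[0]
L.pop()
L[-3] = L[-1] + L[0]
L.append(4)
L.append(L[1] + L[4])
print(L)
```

[2, 9, 4, 7, 4, 13]

L[-1] = L[2]-L[-1] = 4-6 = -2 → [2, 3, 4, 7, -2]
L[-1] = L[4]-L[0] = (-2)-2 = -4 → [2, 3, 4, 7, -4]
pop() removes -4 → [2, 3, 4, 7]
L[-3] = L[-1]+L[0] = 7+2 = 9 → [2, 9, 4, 7]
append 4 → [2, 9, 4, 7, 4]
append L[1]+L[4] = 9+4 = 13 → [2, 9, 4, 7, 4, 13]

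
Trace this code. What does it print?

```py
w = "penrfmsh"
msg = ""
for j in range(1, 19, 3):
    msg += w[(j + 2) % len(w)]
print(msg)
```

rsefhn

j=1: add w[3]='r' → 'r'
j=4: add w[6]='s' → 'rs'
j=7: add w[1]='e' → 'rse'
j=10: add w[4]='f' → 'rsef'
j=13: add w[7]='h' → 'rsefh'
j=16: add w[2]='n' → 'rsefhn'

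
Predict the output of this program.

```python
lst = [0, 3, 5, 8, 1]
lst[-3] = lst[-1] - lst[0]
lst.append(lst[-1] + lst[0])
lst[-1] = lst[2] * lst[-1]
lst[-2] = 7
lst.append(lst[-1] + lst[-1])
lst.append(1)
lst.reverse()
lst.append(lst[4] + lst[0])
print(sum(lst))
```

32

lst[-3] = lst[-1]-lst[0] = 1-0 = 1 → [0, 3, 1, 8, 1]
append lst[-1]+lst[0] = 1+0 = 1 → [0, 3, 1, 8, 1, 1]
lst[-1] = lst[2]*lst[-1] = 1*1 = 1 → [0, 3, 1, 8, 1, 1]
lst[-2] = 7 → [0, 3, 1, 8, 7, 1]
append lst[-1]+lst[-1] = 1+1 = 2 → [0, 3, 1, 8, 7, 1, 2]
append 1 → [0, 3, 1, 8, 7, 1, 2, 1]
reverse → [1, 2, 1, 7, 8, 1, 3, 0]
append lst[4]+lst[0] = 8+1 = 9 → [1, 2, 1, 7, 8, 1, 3, 0, 9]
sum = 32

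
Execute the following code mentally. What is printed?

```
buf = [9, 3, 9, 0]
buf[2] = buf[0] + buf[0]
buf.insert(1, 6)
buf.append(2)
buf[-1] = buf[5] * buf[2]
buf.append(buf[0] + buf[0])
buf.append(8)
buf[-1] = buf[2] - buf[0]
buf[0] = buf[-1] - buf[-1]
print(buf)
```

[0, 6, 3, 18, 0, 6, 18, -6]

buf[2] = buf[0]+buf[0] = 9+9 = 18 → [9, 3, 18, 0]
insert 6 at 1 → [9, 6, 3, 18, 0]
append 2 → [9, 6, 3, 18, 0, 2]
buf[-1] = buf[5]*buf[2] = 2*3 = 6 → [9, 6, 3, 18, 0, 6]
append buf[0]+buf[0] = 9+9 = 18 → [9, 6, 3, 18, 0, 6, 18]
append 8 → [9, 6, 3, 18, 0, 6, 18, 8]
buf[-1] = buf[2]-buf[0] = 3-9 = -6 → [9, 6, 3, 18, 0, 6, 18, -6]
buf[0] = buf[-1]-buf[-1] = (-6)-(-6) = 0 → [0, 6, 3, 18, 0, 6, 18, -6]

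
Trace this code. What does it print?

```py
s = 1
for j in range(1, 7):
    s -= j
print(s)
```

j=1: s = 1-1 = 0
j=2: s = 0-2 = -2
j=3: s = (-2)-3 = -5
j=4: s = (-5)-4 = -9
j=5: s = (-9)-5 = -14
j=6: s = (-14)-6 = -20

-20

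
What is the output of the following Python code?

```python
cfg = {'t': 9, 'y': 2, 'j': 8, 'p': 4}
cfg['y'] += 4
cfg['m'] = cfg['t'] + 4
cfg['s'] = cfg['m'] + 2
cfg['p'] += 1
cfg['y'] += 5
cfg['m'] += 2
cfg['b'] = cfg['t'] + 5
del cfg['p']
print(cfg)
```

{'t': 9, 'y': 11, 'j': 8, 'm': 15, 's': 15, 'b': 14}

cfg['y'] = 2+4 = 6 → {'t': 9, 'y': 6, 'j': 8, 'p': 4}
cfg['m'] = cfg['t']+4 = 13 → {'t': 9, 'y': 6, 'j': 8, 'p': 4, 'm': 13}
cfg['s'] = cfg['m']+2 = 15 → {'t': 9, 'y': 6, 'j': 8, 'p': 4, 'm': 13, 's': 15}
cfg['p'] = 4+1 = 5 → {'t': 9, 'y': 6, 'j': 8, 'p': 5, 'm': 13, 's': 15}
cfg['y'] = 6+5 = 11 → {'t': 9, 'y': 11, 'j': 8, 'p': 5, 'm': 13, 's': 15}
cfg['m'] = 13+2 = 15 → {'t': 9, 'y': 11, 'j': 8, 'p': 5, 'm': 15, 's': 15}
cfg['b'] = cfg['t']+5 = 14 → {'t': 9, 'y': 11, 'j': 8, 'p': 5, 'm': 15, 's': 15, 'b': 14}
del 'p' → {'t': 9, 'y': 11, 'j': 8, 'm': 15, 's': 15, 'b': 14}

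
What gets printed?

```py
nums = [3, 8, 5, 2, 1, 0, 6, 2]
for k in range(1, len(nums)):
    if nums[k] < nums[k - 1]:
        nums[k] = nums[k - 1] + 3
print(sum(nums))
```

122

k=1: 8>=3, unchanged → [3, 8, 5, 2, 1, 0, 6, 2]
k=2: 5<8, nums[2] = 8+3 = 11 → [3, 8, 11, 2, 1, 0, 6, 2]
k=3: 2<11, nums[3] = 11+3 = 14 → [3, 8, 11, 14, 1, 0, 6, 2]
k=4: 1<14, nums[4] = 14+3 = 17 → [3, 8, 11, 14, 17, 0, 6, 2]
k=5: 0<17, nums[5] = 17+3 = 20 → [3, 8, 11, 14, 17, 20, 6, 2]
k=6: 6<20, nums[6] = 20+3 = 23 → [3, 8, 11, 14, 17, 20, 23, 2]
k=7: 2<23, nums[7] = 23+3 = 26 → [3, 8, 11, 14, 17, 20, 23, 26]
sum = 122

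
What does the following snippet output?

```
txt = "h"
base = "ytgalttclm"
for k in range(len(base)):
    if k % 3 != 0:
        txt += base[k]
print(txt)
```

k=0: skip
k=1: add 't' → 'ht'
k=2: add 'g' → 'htg'
k=3: skip
k=4: add 'l' → 'htgl'
k=5: add 't' → 'htglt'
k=6: skip
k=7: add 'c' → 'htgltc'
k=8: add 'l' → 'htgltcl'
k=9: skip

htgltcl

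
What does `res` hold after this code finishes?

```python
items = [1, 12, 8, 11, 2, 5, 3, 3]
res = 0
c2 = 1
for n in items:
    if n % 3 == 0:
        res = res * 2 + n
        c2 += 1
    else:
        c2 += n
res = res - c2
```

n=1: not %3==0; c2=2
n=12: %3==0, res = 0*2+12 = 12; c2=3
n=8: not %3==0; c2=11
n=11: not %3==0; c2=22
n=2: not %3==0; c2=24
n=5: not %3==0; c2=29
n=3: %3==0, res = 12*2+3 = 27; c2=30
n=3: %3==0, res = 27*2+3 = 57; c2=31
res-c2 = 57-31 = 26

26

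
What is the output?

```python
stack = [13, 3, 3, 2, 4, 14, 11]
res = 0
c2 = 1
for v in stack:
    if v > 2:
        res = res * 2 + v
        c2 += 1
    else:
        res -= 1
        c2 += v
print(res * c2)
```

v=13: >2, res = 0*2+13 = 13; c2=2
v=3: >2, res = 13*2+3 = 29; c2=3
v=3: >2, res = 29*2+3 = 61; c2=4
v=2: not >2, res = 61-1 = 60; c2=6
v=4: >2, res = 60*2+4 = 124; c2=7
v=14: >2, res = 124*2+14 = 262; c2=8
v=11: >2, res = 262*2+11 = 535; c2=9
res*c2 = 535*9 = 4815

4815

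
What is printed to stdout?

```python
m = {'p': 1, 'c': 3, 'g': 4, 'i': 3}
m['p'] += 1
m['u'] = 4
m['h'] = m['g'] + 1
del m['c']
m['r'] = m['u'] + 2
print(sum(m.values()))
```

24

m['p'] = 1+1 = 2 → {'p': 2, 'c': 3, 'g': 4, 'i': 3}
m['u'] = 4 → {'p': 2, 'c': 3, 'g': 4, 'i': 3, 'u': 4}
m['h'] = m['g']+1 = 5 → {'p': 2, 'c': 3, 'g': 4, 'i': 3, 'u': 4, 'h': 5}
del 'c' → {'p': 2, 'g': 4, 'i': 3, 'u': 4, 'h': 5}
m['r'] = m['u']+2 = 6 → {'p': 2, 'g': 4, 'i': 3, 'u': 4, 'h': 5, 'r': 6}
sum of values = 24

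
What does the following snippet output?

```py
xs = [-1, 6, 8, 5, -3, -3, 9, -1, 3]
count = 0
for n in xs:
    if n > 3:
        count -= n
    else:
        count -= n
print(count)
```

n=-1: not >3, count = 0-(-1) = 1
n=6: >3, count = 1-6 = -5
n=8: >3, count = (-5)-8 = -13
n=5: >3, count = (-13)-5 = -18
n=-3: not >3, count = (-18)-(-3) = -15
n=-3: not >3, count = (-15)-(-3) = -12
n=9: >3, count = (-12)-9 = -21
n=-1: not >3, count = (-21)-(-1) = -20
n=3: not >3, count = (-20)-3 = -23

-23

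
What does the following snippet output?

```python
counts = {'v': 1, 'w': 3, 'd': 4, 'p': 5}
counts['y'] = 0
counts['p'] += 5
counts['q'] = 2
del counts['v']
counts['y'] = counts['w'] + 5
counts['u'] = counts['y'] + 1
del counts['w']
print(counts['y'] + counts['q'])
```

10

counts['y'] = 0 → {'v': 1, 'w': 3, 'd': 4, 'p': 5, 'y': 0}
counts['p'] = 5+5 = 10 → {'v': 1, 'w': 3, 'd': 4, 'p': 10, 'y': 0}
counts['q'] = 2 → {'v': 1, 'w': 3, 'd': 4, 'p': 10, 'y': 0, 'q': 2}
del 'v' → {'w': 3, 'd': 4, 'p': 10, 'y': 0, 'q': 2}
counts['y'] = counts['w']+5 = 8 → {'w': 3, 'd': 4, 'p': 10, 'y': 8, 'q': 2}
counts['u'] = counts['y']+1 = 9 → {'w': 3, 'd': 4, 'p': 10, 'y': 8, 'q': 2, 'u': 9}
del 'w' → {'d': 4, 'p': 10, 'y': 8, 'q': 2, 'u': 9}
counts['y']+counts['q'] = 8+2 = 10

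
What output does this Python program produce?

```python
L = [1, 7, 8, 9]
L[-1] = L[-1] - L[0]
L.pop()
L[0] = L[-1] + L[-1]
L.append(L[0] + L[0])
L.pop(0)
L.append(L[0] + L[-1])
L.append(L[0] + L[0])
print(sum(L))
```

100

L[-1] = L[-1]-L[0] = 9-1 = 8 → [1, 7, 8, 8]
pop() removes 8 → [1, 7, 8]
L[0] = L[-1]+L[-1] = 8+8 = 16 → [16, 7, 8]
append L[0]+L[0] = 16+16 = 32 → [16, 7, 8, 32]
pop(0) removes 16 → [7, 8, 32]
append L[0]+L[-1] = 7+32 = 39 → [7, 8, 32, 39]
append L[0]+L[0] = 7+7 = 14 → [7, 8, 32, 39, 14]
sum = 100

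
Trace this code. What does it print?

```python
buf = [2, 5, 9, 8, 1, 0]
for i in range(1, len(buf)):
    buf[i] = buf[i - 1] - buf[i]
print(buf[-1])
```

-21

i=1: buf[1] = 2-5 = -3 → [2, -3, 9, 8, 1, 0]
i=2: buf[2] = (-3)-9 = -12 → [2, -3, -12, 8, 1, 0]
i=3: buf[3] = (-12)-8 = -20 → [2, -3, -12, -20, 1, 0]
i=4: buf[4] = (-20)-1 = -21 → [2, -3, -12, -20, -21, 0]
i=5: buf[5] = (-21)-0 = -21 → [2, -3, -12, -20, -21, -21]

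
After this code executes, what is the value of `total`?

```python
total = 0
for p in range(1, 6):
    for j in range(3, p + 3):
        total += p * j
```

250

p=1,j=3: total = 0+3 = 3
p=2,j=3: total = 3+6 = 9
p=2,j=4: total = 9+8 = 17
p=3,j=3: total = 17+9 = 26
p=3,j=4: total = 26+12 = 38
p=3,j=5: total = 38+15 = 53
p=4,j=3: total = 53+12 = 65
p=4,j=4: total = 65+16 = 81
p=4,j=5: total = 81+20 = 101
p=4,j=6: total = 101+24 = 125
p=5,j=3: total = 125+15 = 140
p=5,j=4: total = 140+20 = 160
p=5,j=5: total = 160+25 = 185
p=5,j=6: total = 185+30 = 215
p=5,j=7: total = 215+35 = 250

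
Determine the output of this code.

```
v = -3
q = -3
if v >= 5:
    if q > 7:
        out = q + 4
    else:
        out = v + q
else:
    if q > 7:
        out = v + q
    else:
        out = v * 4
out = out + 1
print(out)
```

v=-3, q=-3
v >= 5 is False; q > 7 is False
→ out = v * 4 = -12
out = (-12)+1 = -11

-11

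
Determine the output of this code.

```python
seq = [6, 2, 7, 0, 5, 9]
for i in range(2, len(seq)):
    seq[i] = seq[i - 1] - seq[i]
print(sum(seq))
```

i=2: seq[2] = 2-7 = -5 → [6, 2, -5, 0, 5, 9]
i=3: seq[3] = (-5)-0 = -5 → [6, 2, -5, -5, 5, 9]
i=4: seq[4] = (-5)-5 = -10 → [6, 2, -5, -5, -10, 9]
i=5: seq[5] = (-10)-9 = -19 → [6, 2, -5, -5, -10, -19]
sum = -31

-31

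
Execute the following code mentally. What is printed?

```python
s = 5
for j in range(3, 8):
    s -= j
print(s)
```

j=3: s = 5-3 = 2
j=4: s = 2-4 = -2
j=5: s = (-2)-5 = -7
j=6: s = (-7)-6 = -13
j=7: s = (-13)-7 = -20

-20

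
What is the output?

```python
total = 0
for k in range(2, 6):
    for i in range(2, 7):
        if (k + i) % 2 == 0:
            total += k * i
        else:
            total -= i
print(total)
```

k=2,i=2: even sum, total = 0+4 = 4
k=2,i=3: odd sum, total = 4-3 = 1
k=2,i=4: even sum, total = 1+8 = 9
k=2,i=5: odd sum, total = 9-5 = 4
k=2,i=6: even sum, total = 4+12 = 16
k=3,i=2: odd sum, total = 16-2 = 14
k=3,i=3: even sum, total = 14+9 = 23
k=3,i=4: odd sum, total = 23-4 = 19
k=3,i=5: even sum, total = 19+15 = 34
k=3,i=6: odd sum, total = 34-6 = 28
k=4,i=2: even sum, total = 28+8 = 36
k=4,i=3: odd sum, total = 36-3 = 33
k=4,i=4: even sum, total = 33+16 = 49
k=4,i=5: odd sum, total = 49-5 = 44
k=4,i=6: even sum, total = 44+24 = 68
k=5,i=2: odd sum, total = 68-2 = 66
k=5,i=3: even sum, total = 66+15 = 81
k=5,i=4: odd sum, total = 81-4 = 77
k=5,i=5: even sum, total = 77+25 = 102
k=5,i=6: odd sum, total = 102-6 = 96

96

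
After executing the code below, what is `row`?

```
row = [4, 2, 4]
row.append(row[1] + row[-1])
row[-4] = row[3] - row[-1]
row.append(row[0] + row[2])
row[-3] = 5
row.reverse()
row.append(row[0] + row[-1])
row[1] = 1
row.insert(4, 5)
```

append row[1]+row[-1] = 2+4 = 6 → [4, 2, 4, 6]
row[-4] = row[3]-row[-1] = 6-6 = 0 → [0, 2, 4, 6]
append row[0]+row[2] = 0+4 = 4 → [0, 2, 4, 6, 4]
row[-3] = 5 → [0, 2, 5, 6, 4]
reverse → [4, 6, 5, 2, 0]
append row[0]+row[-1] = 4+0 = 4 → [4, 6, 5, 2, 0, 4]
row[1] = 1 → [4, 1, 5, 2, 0, 4]
insert 5 at 4 → [4, 1, 5, 2, 5, 0, 4]

[4, 1, 5, 2, 5, 0, 4]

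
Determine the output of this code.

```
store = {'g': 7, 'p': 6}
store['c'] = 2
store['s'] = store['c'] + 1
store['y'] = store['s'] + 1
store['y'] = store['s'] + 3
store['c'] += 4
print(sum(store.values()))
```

28

store['c'] = 2 → {'g': 7, 'p': 6, 'c': 2}
store['s'] = store['c']+1 = 3 → {'g': 7, 'p': 6, 'c': 2, 's': 3}
store['y'] = store['s']+1 = 4 → {'g': 7, 'p': 6, 'c': 2, 's': 3, 'y': 4}
store['y'] = store['s']+3 = 6 → {'g': 7, 'p': 6, 'c': 2, 's': 3, 'y': 6}
store['c'] = 2+4 = 6 → {'g': 7, 'p': 6, 'c': 6, 's': 3, 'y': 6}
sum of values = 28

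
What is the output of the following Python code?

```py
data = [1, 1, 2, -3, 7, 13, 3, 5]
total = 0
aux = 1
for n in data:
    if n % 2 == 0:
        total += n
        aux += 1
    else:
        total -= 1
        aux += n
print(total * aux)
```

-145

n=1: not even, total = 0-1 = -1; aux=2
n=1: not even, total = (-1)-1 = -2; aux=3
n=2: even, total = (-2)+2 = 0; aux=4
n=-3: not even, total = 0-1 = -1; aux=1
n=7: not even, total = (-1)-1 = -2; aux=8
n=13: not even, total = (-2)-1 = -3; aux=21
n=3: not even, total = (-3)-1 = -4; aux=24
n=5: not even, total = (-4)-1 = -5; aux=29
total*aux = (-5)*29 = -145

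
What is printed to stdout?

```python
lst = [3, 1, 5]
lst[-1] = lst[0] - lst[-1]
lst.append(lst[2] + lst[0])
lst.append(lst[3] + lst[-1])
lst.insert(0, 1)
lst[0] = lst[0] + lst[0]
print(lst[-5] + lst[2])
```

4

lst[-1] = lst[0]-lst[-1] = 3-5 = -2 → [3, 1, -2]
append lst[2]+lst[0] = (-2)+3 = 1 → [3, 1, -2, 1]
append lst[3]+lst[-1] = 1+1 = 2 → [3, 1, -2, 1, 2]
insert 1 at 0 → [1, 3, 1, -2, 1, 2]
lst[0] = lst[0]+lst[0] = 1+1 = 2 → [2, 3, 1, -2, 1, 2]
lst[-5]+lst[2] = 3+1 = 4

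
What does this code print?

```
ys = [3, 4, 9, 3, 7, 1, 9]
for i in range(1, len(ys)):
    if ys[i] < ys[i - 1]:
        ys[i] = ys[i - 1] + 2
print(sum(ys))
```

72

i=1: 4>=3, unchanged → [3, 4, 9, 3, 7, 1, 9]
i=2: 9>=4, unchanged → [3, 4, 9, 3, 7, 1, 9]
i=3: 3<9, ys[3] = 9+2 = 11 → [3, 4, 9, 11, 7, 1, 9]
i=4: 7<11, ys[4] = 11+2 = 13 → [3, 4, 9, 11, 13, 1, 9]
i=5: 1<13, ys[5] = 13+2 = 15 → [3, 4, 9, 11, 13, 15, 9]
i=6: 9<15, ys[6] = 15+2 = 17 → [3, 4, 9, 11, 13, 15, 17]
sum = 72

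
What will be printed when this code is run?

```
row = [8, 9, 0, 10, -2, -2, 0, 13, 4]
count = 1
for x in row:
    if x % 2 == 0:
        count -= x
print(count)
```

x=8: even, count = 1-8 = -7
x=9: not even
x=0: even, count = (-7)-0 = -7
x=10: even, count = (-7)-10 = -17
x=-2: even, count = (-17)-(-2) = -15
x=-2: even, count = (-15)-(-2) = -13
x=0: even, count = (-13)-0 = -13
x=13: not even
x=4: even, count = (-13)-4 = -17

-17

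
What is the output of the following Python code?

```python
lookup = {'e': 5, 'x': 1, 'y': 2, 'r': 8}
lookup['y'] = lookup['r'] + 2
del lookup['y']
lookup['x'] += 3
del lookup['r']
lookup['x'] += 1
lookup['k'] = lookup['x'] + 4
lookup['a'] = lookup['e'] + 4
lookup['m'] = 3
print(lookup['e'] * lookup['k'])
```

lookup['y'] = lookup['r']+2 = 10 → {'e': 5, 'x': 1, 'y': 10, 'r': 8}
del 'y' → {'e': 5, 'x': 1, 'r': 8}
lookup['x'] = 1+3 = 4 → {'e': 5, 'x': 4, 'r': 8}
del 'r' → {'e': 5, 'x': 4}
lookup['x'] = 4+1 = 5 → {'e': 5, 'x': 5}
lookup['k'] = lookup['x']+4 = 9 → {'e': 5, 'x': 5, 'k': 9}
lookup['a'] = lookup['e']+4 = 9 → {'e': 5, 'x': 5, 'k': 9, 'a': 9}
lookup['m'] = 3 → {'e': 5, 'x': 5, 'k': 9, 'a': 9, 'm': 3}
lookup['e']*lookup['k'] = 5*9 = 45

45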